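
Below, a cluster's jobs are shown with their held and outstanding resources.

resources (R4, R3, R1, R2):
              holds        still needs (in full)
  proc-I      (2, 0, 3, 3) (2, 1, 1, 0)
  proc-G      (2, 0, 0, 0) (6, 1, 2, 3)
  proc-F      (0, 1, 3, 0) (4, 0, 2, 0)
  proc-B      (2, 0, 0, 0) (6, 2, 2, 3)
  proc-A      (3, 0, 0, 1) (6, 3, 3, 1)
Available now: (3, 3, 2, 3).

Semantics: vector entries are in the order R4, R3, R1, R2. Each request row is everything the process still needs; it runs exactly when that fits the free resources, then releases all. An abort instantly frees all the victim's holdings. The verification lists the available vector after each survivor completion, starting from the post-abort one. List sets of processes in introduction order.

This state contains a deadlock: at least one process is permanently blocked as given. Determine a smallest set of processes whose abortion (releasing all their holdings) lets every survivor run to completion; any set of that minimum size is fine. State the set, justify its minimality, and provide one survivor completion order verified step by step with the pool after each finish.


Abort proc-A.
Key observation: the deadlocked proc-B becomes finishable only because proc-A released (3, 0, 0, 1); it completes at step 1 below.
Why nothing smaller works: aborting no one leaves the state deadlocked as given.
Survivors finish in the order: proc-B, proc-I, proc-F, proc-G. Step-by-step check (pool after the aborts first):
  pool = (6, 3, 2, 4)
  run proc-B (needs (6, 2, 2, 3), free (6, 3, 2, 4)); after release of (2, 0, 0, 0) the pool is (8, 3, 2, 4)
  run proc-I (needs (2, 1, 1, 0), free (8, 3, 2, 4)); after release of (2, 0, 3, 3) the pool is (10, 3, 5, 7)
  run proc-F (needs (4, 0, 2, 0), free (10, 3, 5, 7)); after release of (0, 1, 3, 0) the pool is (10, 4, 8, 7)
  run proc-G (needs (6, 1, 2, 3), free (10, 4, 8, 7)); after release of (2, 0, 0, 0) the pool is (12, 4, 8, 7)


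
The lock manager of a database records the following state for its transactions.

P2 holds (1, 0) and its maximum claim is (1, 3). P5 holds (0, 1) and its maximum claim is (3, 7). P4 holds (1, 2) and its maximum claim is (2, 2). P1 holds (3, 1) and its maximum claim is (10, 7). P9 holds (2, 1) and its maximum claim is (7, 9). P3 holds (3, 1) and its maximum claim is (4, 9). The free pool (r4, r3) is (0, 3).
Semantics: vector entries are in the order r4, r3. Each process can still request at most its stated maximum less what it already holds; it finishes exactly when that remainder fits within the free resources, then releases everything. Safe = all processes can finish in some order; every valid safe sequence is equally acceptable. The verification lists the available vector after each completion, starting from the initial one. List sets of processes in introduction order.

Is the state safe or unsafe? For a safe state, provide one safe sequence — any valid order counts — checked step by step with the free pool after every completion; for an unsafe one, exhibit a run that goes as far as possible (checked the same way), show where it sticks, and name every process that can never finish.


UNSAFE.
Key observation: even finishing P2, P4 leaves just (2, 5) free — too little r3 for any of the remaining processes.
A maximal execution: P2, P4 — then nothing else fits. Verifying each step:
  pool = (0, 3)
  run P2 (needs (0, 3), free (0, 3)); after release of (1, 0) the pool is (1, 3)
  run P4 (needs (1, 0), free (1, 3)); after release of (1, 2) the pool is (2, 5)
  P5 cannot run: need (3, 6) vs free (2, 5) (insufficient r4 and r3)
  P1 cannot run: need (7, 6) vs free (2, 5) (insufficient r4 and r3)
  P9 cannot run: need (5, 8) vs free (2, 5) (insufficient r4 and r3)
  P3 cannot run: need (1, 8) vs free (2, 5) (insufficient r3)
Processes that can never finish: P5, P1, P9 and P3.


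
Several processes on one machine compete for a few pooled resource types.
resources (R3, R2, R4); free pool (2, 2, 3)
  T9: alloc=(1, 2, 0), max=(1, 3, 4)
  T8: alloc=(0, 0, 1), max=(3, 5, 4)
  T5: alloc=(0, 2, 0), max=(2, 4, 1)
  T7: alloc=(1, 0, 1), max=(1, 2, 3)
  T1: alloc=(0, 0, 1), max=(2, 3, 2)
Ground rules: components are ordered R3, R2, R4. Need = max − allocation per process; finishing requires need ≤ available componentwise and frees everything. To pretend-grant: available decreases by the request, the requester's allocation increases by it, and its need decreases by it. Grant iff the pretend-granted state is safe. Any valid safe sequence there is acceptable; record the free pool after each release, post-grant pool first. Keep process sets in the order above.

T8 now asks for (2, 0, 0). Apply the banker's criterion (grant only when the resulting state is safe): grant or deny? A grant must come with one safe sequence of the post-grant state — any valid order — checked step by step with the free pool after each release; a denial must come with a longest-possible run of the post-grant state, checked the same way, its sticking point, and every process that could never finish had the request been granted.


GRANT. The post-grant state is safe; one safe sequence: T7, T9, T5, T1, T8.
Key observation: after the grant the pool drops to (0, 2, 3), which still lets T7 finish first and unwind the rest.
Check on the post-grant state, step by step:
  pool = (0, 2, 3)
  run T7 (needs (0, 2, 2), free (0, 2, 3)); after release of (1, 0, 1) the pool is (1, 2, 4)
  run T9 (needs (0, 1, 4), free (1, 2, 4)); after release of (1, 2, 0) the pool is (2, 4, 4)
  run T5 (needs (2, 2, 1), free (2, 4, 4)); after release of (0, 2, 0) the pool is (2, 6, 4)
  run T1 (needs (2, 3, 1), free (2, 6, 4)); after release of (0, 0, 1) the pool is (2, 6, 5)
  run T8 (needs (1, 5, 3), free (2, 6, 5)); after release of (2, 0, 1) the pool is (4, 6, 6)


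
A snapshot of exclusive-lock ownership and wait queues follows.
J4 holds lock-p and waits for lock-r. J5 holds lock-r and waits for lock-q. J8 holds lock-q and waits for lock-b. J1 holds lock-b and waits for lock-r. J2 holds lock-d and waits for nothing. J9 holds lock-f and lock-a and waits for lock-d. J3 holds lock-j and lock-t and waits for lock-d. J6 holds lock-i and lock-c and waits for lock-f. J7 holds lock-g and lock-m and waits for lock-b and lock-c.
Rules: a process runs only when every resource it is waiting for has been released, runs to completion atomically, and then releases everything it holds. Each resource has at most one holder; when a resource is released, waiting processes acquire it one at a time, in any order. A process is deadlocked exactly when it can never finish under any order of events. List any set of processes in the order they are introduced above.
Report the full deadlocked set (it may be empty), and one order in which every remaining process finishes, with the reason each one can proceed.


Deadlocked set: J4, J5, J8, J1 and J7.
Key observation: nobody on the ring J5 -> J8 -> J1 -> J5 can start until another member finishes, which never happens; J4 and J7 wait into the deadlock from upstream.
A valid finishing order for the others: J2, J9, J3, J6.
Walking it through:
  J2 waits on nothing -> runs at once and releases lock-d
  J9 waits on lock-d — all released -> runs and releases lock-f and lock-a
  J3 waits on lock-d — all released -> runs and releases lock-j and lock-t
  J6 waits on lock-f — all released -> runs and releases lock-i and lock-c


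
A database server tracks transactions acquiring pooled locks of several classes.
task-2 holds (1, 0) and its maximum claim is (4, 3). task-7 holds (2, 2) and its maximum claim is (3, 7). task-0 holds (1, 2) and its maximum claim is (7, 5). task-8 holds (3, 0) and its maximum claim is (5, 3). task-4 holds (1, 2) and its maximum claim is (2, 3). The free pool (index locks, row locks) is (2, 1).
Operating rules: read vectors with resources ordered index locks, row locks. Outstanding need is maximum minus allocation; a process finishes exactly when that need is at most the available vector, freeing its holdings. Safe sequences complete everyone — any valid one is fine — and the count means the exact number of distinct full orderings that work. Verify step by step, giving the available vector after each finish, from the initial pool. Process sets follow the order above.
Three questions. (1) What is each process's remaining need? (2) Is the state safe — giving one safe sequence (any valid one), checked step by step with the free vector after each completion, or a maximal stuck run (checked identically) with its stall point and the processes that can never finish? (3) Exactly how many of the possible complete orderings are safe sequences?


(1) Remaining need (order index locks, row locks):
  task-2: (3, 3)
  task-7: (1, 5)
  task-0: (6, 3)
  task-8: (2, 3)
  task-4: (1, 1)
(2) SAFE — a valid safe sequence is task-4, task-8, task-2, task-0, task-7.
Key observation: the first exact fit in this order is task-4 — it needs (1, 1) with (2, 1) free, meeting a requested resource to the last unit.
Step-by-step check:
  pool = (2, 1)
  task-4 needs (1, 1) <= (2, 1) -> finishes; pool += (1, 2) = (3, 3)
  task-8 needs (2, 3) <= (3, 3) -> finishes; pool += (3, 0) = (6, 3)
  task-2 needs (3, 3) <= (6, 3) -> finishes; pool += (1, 0) = (7, 3)
  task-0 needs (6, 3) <= (7, 3) -> finishes; pool += (1, 2) = (8, 5)
  task-7 needs (1, 5) <= (8, 5) -> finishes; pool += (2, 2) = (10, 7)
(3) Exactly 4 of the possible complete orderings are safe sequences.


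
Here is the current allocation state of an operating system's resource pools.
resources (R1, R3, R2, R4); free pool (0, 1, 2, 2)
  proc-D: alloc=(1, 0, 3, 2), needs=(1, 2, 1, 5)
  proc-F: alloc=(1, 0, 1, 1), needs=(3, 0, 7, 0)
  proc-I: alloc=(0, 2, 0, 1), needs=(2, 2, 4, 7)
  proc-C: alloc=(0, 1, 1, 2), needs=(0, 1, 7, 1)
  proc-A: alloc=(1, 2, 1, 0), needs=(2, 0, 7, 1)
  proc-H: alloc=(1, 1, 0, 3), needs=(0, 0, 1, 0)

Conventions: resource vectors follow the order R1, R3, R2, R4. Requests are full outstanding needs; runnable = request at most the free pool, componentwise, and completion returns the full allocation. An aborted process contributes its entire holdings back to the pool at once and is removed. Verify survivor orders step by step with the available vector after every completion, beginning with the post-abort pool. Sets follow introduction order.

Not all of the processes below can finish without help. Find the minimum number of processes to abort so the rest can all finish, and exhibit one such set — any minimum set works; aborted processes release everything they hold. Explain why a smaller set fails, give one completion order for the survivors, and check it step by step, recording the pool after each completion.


Minimum abort set: proc-F and proc-C.
Key observation: proc-A could never have finished before the abort; with (1, 1, 2, 3) returned by proc-F and proc-C, it fits at step 3.
Minimality, checking each single-abort alternative: proc-D alone leaves proc-F blocked (short on R1 and R2); proc-F alone leaves proc-C blocked (short on R2); proc-I alone leaves proc-F blocked (short on R1 and R2); proc-C alone leaves proc-F blocked (short on R1 and R2); proc-A alone leaves proc-F blocked (short on R2); proc-H alone leaves proc-F blocked (short on R1 and R2).
Survivors finish in the order: proc-D, proc-H, proc-A, proc-I. Step-by-step check (pool after the aborts first):
  pool = (1, 2, 4, 5)
  proc-D needs (1, 2, 1, 5) <= (1, 2, 4, 5) -> finishes; pool += (1, 0, 3, 2) = (2, 2, 7, 7)
  proc-H needs (0, 0, 1, 0) <= (2, 2, 7, 7) -> finishes; pool += (1, 1, 0, 3) = (3, 3, 7, 10)
  proc-A needs (2, 0, 7, 1) <= (3, 3, 7, 10) -> finishes; pool += (1, 2, 1, 0) = (4, 5, 8, 10)
  proc-I needs (2, 2, 4, 7) <= (4, 5, 8, 10) -> finishes; pool += (0, 2, 0, 1) = (4, 7, 8, 11)


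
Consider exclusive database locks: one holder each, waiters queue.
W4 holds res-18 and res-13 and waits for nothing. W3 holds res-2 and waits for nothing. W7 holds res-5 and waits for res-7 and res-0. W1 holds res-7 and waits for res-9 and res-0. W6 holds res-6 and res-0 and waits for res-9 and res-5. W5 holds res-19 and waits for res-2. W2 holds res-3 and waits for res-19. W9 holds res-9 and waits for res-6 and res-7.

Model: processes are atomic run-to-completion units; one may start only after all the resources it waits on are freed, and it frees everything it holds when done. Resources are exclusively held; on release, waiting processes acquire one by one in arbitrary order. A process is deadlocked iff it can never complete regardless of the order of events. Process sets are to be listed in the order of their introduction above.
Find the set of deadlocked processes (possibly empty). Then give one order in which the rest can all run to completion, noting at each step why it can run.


Deadlocked: W7, W1, W6 and W9.
Key observation: nobody on the ring W7 -> W1 -> W6 -> W7 can start until another member finishes, which never happens; W9 is caught in further circular waits.
The rest can finish in the order W3, W5, W2, W4.
Verifying each step:
  W3: no waits; runs immediately, freeing res-2
  W5 waits on res-2 — all released -> runs and releases res-19
  W2 waits on res-19 — all released -> runs and releases res-3
  W4: no waits; runs immediately, freeing res-18 and res-13


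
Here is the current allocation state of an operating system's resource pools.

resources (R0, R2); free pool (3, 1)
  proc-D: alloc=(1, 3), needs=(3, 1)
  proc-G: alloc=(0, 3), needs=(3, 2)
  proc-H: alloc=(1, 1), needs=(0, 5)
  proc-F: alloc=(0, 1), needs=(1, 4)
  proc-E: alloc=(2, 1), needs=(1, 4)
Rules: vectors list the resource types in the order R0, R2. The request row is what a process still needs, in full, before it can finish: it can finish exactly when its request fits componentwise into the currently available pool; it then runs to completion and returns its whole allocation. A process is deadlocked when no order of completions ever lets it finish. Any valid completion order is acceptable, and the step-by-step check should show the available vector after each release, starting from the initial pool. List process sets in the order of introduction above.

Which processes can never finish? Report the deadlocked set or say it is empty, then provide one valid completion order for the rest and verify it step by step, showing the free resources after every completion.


No process is deadlocked.
Key observation: the pool covers proc-D at once, and every later process fits after earlier releases.
One completion order for the rest: proc-D, proc-F, proc-E, proc-G, proc-H. Verifying each step:
  pool = (3, 1)
  run proc-D (needs (3, 1), free (3, 1)); after release of (1, 3) the pool is (4, 4)
  run proc-F (needs (1, 4), free (4, 4)); after release of (0, 1) the pool is (4, 5)
  run proc-E (needs (1, 4), free (4, 5)); after release of (2, 1) the pool is (6, 6)
  run proc-G (needs (3, 2), free (6, 6)); after release of (0, 3) the pool is (6, 9)
  run proc-H (needs (0, 5), free (6, 9)); after release of (1, 1) the pool is (7, 10)


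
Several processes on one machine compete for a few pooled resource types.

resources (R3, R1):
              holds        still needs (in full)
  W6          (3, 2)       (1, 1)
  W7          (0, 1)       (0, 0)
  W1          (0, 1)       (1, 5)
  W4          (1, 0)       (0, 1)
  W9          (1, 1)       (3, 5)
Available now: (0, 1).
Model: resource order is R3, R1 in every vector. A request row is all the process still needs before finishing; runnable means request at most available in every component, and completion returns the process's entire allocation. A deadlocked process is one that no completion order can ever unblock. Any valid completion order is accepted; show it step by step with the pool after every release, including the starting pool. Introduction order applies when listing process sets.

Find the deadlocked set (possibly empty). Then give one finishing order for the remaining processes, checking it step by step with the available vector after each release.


Deadlocked: W1 and W9.
Key observation: even finishing W4, W6, W7 leaves just (4, 4) free — too little R1 for any of the remaining processes.
One completion order for the rest: W4, W6, W7. Verifying each step:
  pool = (0, 1)
  run W4 (needs (0, 1), free (0, 1)); after release of (1, 0) the pool is (1, 1)
  run W6 (needs (1, 1), free (1, 1)); after release of (3, 2) the pool is (4, 3)
  run W7 (needs (0, 0), free (4, 3)); after release of (0, 1) the pool is (4, 4)
None of the blocked processes ever fits:
  blocked: W1 wants (1, 5), pool (4, 4) — not enough R1
  blocked: W9 wants (3, 5), pool (4, 4) — not enough R1


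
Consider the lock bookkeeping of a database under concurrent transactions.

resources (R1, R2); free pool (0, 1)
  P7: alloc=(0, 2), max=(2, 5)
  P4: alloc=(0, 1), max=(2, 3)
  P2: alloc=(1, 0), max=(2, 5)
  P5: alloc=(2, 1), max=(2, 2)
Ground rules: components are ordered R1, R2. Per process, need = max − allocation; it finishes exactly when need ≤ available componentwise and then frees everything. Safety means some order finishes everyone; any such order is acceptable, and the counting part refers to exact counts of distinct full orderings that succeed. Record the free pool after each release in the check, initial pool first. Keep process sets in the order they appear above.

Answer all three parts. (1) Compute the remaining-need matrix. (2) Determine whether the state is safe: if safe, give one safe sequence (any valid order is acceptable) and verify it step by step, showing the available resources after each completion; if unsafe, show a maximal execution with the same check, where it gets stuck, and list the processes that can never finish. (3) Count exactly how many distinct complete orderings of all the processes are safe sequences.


(1) Remaining need (order R1, R2):
  P7: (2, 3)
  P4: (2, 2)
  P2: (1, 5)
  P5: (0, 1)
(2) SAFE. One safe sequence: P5, P4, P7, P2.
Key observation: P5 marks the first exact bind of the order: its need (0, 1) fits the free (0, 1) with zero slack on a requested resource.
Step-by-step check:
  pool = (0, 1)
  P5: need (0, 1) fits (0, 1); releases (2, 1), pool now (2, 2)
  P4: need (2, 2) fits (2, 2); releases (0, 1), pool now (2, 3)
  P7: need (2, 3) fits (2, 3); releases (0, 2), pool now (2, 5)
  P2: need (1, 5) fits (2, 5); releases (1, 0), pool now (3, 5)
(3) Exactly 1 of the possible complete orderings is a safe sequence.


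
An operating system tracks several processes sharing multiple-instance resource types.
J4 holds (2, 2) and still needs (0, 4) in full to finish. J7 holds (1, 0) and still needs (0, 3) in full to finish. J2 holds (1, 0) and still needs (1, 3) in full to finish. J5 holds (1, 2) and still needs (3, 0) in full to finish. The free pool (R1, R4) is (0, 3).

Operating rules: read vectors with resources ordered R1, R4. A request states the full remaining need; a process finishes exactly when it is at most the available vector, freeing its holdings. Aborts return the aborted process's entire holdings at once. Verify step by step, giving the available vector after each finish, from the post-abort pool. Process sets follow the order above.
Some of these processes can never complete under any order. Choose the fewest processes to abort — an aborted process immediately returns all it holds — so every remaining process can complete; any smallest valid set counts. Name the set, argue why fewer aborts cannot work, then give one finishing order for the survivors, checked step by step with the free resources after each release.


Minimum abort set: J5.
Key observation: J4 had no path to completion before; after the abort of J5 ((1, 2) returned), step 3 is where it fits.
No smaller set exists: with zero aborts the deadlock remains.
Survivors finish in the order: J2, J7, J4. Verifying each step (pool after the aborts first):
  pool = (1, 5)
  J2: need (1, 3) fits (1, 5); releases (1, 0), pool now (2, 5)
  J7: need (0, 3) fits (2, 5); releases (1, 0), pool now (3, 5)
  J4: need (0, 4) fits (3, 5); releases (2, 2), pool now (5, 7)


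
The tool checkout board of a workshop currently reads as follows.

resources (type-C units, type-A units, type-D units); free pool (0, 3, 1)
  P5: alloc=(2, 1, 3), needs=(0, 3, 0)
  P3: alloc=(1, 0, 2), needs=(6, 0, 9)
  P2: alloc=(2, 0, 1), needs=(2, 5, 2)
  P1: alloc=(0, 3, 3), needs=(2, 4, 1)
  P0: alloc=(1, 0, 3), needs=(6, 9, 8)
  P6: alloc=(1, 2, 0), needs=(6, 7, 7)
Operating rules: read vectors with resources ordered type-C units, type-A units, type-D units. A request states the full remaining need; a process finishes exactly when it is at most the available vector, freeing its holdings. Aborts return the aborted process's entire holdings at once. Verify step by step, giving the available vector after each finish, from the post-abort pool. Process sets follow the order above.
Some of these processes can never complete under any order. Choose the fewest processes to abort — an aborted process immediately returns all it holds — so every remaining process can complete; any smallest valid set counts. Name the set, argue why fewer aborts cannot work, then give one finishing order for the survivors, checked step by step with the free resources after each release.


The answer: abort P3 and P6.
Key observation: P0 had no path to completion before; after the abort of P3 and P6 ((2, 2, 2) returned), step 4 is where it fits.
Minimality, checking each single-abort alternative: P5 alone leaves P3 blocked (short on type-C units and type-D units); P3 alone leaves P0 blocked (short on type-C units and type-A units); P2 alone leaves P3 blocked (short on type-C units and type-D units); P1 alone leaves P3 blocked (short on type-C units and type-D units); P0 alone leaves P3 blocked (short on type-C units); P6 alone leaves P3 blocked (short on type-C units and type-D units).
One survivor order: P1, P5, P2, P0. Walking it through (post-abort pool first):
  pool = (2, 5, 3)
  run P1 (needs (2, 4, 1), free (2, 5, 3)); after release of (0, 3, 3) the pool is (2, 8, 6)
  run P5 (needs (0, 3, 0), free (2, 8, 6)); after release of (2, 1, 3) the pool is (4, 9, 9)
  run P2 (needs (2, 5, 2), free (4, 9, 9)); after release of (2, 0, 1) the pool is (6, 9, 10)
  run P0 (needs (6, 9, 8), free (6, 9, 10)); after release of (1, 0, 3) the pool is (7, 9, 13)


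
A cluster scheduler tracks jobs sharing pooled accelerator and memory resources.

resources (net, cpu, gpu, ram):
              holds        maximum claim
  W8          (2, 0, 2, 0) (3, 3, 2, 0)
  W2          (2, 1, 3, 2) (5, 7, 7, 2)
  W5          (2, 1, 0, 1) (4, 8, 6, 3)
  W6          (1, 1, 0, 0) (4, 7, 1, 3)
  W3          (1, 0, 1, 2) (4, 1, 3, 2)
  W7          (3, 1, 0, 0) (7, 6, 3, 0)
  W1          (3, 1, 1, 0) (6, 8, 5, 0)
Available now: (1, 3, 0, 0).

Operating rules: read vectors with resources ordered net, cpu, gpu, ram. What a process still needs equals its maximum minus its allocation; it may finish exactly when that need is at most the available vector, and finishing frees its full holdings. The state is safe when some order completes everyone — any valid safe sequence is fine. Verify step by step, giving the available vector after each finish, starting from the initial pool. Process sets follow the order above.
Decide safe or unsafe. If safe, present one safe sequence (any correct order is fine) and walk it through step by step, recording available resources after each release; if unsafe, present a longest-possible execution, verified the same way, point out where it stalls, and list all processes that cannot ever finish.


UNSAFE — no complete ordering exists.
Key observation: after W8, W3 complete, (4, 3, 3, 2) is the best the pool ever gets, yet each leftover process wants more cpu.
A maximal execution: W8, W3 — then nothing else fits. Check, step by step:
  pool = (1, 3, 0, 0)
  run W8 (needs (1, 3, 0, 0), free (1, 3, 0, 0)); after release of (2, 0, 2, 0) the pool is (3, 3, 2, 0)
  run W3 (needs (3, 1, 2, 0), free (3, 3, 2, 0)); after release of (1, 0, 1, 2) the pool is (4, 3, 3, 2)
  W2 cannot run: need (3, 6, 4, 0) vs free (4, 3, 3, 2) (insufficient cpu and gpu)
  W5 cannot run: need (2, 7, 6, 2) vs free (4, 3, 3, 2) (insufficient cpu and gpu)
  W6 cannot run: need (3, 6, 1, 3) vs free (4, 3, 3, 2) (insufficient cpu and ram)
  W7 cannot run: need (4, 5, 3, 0) vs free (4, 3, 3, 2) (insufficient cpu)
  W1 cannot run: need (3, 7, 4, 0) vs free (4, 3, 3, 2) (insufficient cpu and gpu)
Processes that can never finish: W2, W5, W6, W7 and W1.


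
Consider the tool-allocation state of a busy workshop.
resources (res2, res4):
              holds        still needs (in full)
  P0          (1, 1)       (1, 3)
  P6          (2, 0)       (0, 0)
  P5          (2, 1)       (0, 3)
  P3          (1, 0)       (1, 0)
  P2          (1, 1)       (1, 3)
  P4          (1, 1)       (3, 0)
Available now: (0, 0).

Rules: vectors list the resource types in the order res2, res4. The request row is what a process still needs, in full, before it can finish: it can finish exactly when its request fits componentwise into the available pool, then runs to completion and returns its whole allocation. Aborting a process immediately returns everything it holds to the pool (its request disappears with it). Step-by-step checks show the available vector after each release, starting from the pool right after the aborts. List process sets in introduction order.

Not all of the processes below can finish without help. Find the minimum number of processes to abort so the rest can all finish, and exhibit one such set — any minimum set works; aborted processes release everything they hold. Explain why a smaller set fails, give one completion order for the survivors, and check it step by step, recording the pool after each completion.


Abort P0 and P2.
Key observation: P5 could never have finished before the abort; with (2, 2) returned by P0 and P2, it fits at step 3.
No one abort is enough; case by case: P0 alone leaves P5 blocked (short on res4); P6 alone leaves P0 blocked (short on res4); P5 alone leaves P0 blocked (short on res4); P3 alone leaves P0 blocked (short on res4); P2 alone leaves P0 blocked (short on res4); P4 alone leaves P0 blocked (short on res4).
The survivors complete as P3, P4, P5, P6. Walking it through (starting from the post-abort pool):
  pool = (2, 2)
  run P3 (needs (1, 0), free (2, 2)); after release of (1, 0) the pool is (3, 2)
  run P4 (needs (3, 0), free (3, 2)); after release of (1, 1) the pool is (4, 3)
  run P5 (needs (0, 3), free (4, 3)); after release of (2, 1) the pool is (6, 4)
  run P6 (needs (0, 0), free (6, 4)); after release of (2, 0) the pool is (8, 4)


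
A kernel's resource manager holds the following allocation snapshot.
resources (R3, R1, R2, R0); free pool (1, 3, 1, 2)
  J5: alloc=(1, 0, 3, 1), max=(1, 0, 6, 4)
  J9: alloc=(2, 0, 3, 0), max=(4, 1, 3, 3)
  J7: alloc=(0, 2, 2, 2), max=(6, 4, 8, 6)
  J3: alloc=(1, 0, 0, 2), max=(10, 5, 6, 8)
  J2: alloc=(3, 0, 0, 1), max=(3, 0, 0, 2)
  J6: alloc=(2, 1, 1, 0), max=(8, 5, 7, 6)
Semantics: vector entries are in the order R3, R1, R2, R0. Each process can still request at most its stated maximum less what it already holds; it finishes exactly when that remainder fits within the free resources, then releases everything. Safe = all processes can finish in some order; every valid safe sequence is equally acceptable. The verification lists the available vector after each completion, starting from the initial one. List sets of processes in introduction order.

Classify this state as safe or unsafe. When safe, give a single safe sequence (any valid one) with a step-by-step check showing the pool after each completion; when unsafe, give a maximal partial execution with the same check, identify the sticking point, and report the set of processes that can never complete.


SAFE — a valid safe sequence is J2, J9, J5, J7, J6, J3.
Key observation: reading the order forward, J9 is the first process whose need (2, 1, 0, 3) meets the free pool (4, 3, 1, 3) exactly on a resource it requests.
Walking it through:
  pool = (1, 3, 1, 2)
  J2 needs (0, 0, 0, 1) <= (1, 3, 1, 2) -> finishes; pool += (3, 0, 0, 1) = (4, 3, 1, 3)
  J9 needs (2, 1, 0, 3) <= (4, 3, 1, 3) -> finishes; pool += (2, 0, 3, 0) = (6, 3, 4, 3)
  J5 needs (0, 0, 3, 3) <= (6, 3, 4, 3) -> finishes; pool += (1, 0, 3, 1) = (7, 3, 7, 4)
  J7 needs (6, 2, 6, 4) <= (7, 3, 7, 4) -> finishes; pool += (0, 2, 2, 2) = (7, 5, 9, 6)
  J6 needs (6, 4, 6, 6) <= (7, 5, 9, 6) -> finishes; pool += (2, 1, 1, 0) = (9, 6, 10, 6)
  J3 needs (9, 5, 6, 6) <= (9, 6, 10, 6) -> finishes; pool += (1, 0, 0, 2) = (10, 6, 10, 8)


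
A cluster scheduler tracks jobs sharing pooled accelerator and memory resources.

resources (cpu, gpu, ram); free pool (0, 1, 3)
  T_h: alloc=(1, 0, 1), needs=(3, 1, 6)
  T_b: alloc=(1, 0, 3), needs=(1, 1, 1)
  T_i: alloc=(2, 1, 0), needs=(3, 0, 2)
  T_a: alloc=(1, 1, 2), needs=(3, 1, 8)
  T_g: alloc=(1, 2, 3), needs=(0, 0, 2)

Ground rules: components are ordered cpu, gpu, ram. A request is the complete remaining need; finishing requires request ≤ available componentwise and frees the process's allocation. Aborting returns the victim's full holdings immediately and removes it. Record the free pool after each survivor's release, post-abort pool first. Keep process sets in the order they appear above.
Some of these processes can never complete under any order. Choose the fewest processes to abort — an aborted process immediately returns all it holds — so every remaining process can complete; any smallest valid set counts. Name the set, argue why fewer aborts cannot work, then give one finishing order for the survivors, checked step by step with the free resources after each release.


The answer: abort T_a.
Key observation: the returned (1, 1, 2) from T_a is what brings T_i — unrunnable before, under any order — into play at step 3.
Minimality: the empty abort set fails — the state is deadlocked as it stands.
Survivors finish in the order: T_g, T_b, T_i, T_h. Check, step by step (pool after the aborts first):
  pool = (1, 2, 5)
  T_g needs (0, 0, 2) <= (1, 2, 5) -> finishes; pool += (1, 2, 3) = (2, 4, 8)
  T_b needs (1, 1, 1) <= (2, 4, 8) -> finishes; pool += (1, 0, 3) = (3, 4, 11)
  T_i needs (3, 0, 2) <= (3, 4, 11) -> finishes; pool += (2, 1, 0) = (5, 5, 11)
  T_h needs (3, 1, 6) <= (5, 5, 11) -> finishes; pool += (1, 0, 1) = (6, 5, 12)


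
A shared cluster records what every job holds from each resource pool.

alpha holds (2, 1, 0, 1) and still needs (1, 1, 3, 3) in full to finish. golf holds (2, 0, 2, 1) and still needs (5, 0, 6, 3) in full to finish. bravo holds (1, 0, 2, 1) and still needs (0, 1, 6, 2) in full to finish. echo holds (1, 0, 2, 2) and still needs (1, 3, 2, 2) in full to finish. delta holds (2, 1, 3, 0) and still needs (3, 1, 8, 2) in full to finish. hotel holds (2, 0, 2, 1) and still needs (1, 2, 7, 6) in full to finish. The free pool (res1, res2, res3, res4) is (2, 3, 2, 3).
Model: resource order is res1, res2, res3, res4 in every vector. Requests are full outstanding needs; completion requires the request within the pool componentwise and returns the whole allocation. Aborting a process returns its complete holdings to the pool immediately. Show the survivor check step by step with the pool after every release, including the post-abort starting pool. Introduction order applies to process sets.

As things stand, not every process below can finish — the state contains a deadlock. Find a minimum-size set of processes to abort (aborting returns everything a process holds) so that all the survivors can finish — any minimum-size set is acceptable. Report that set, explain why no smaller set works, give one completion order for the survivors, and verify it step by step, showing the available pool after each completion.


Minimum abort set: golf.
Key observation: aborting golf returns (2, 0, 2, 1), and bravo — hopeless before — runs at step 2 with the returned capacity in the pool.
Minimality: the empty abort set fails — the state is deadlocked as it stands.
The survivors complete as echo, bravo, delta, alpha, hotel. Verifying each step (starting from the post-abort pool):
  pool = (4, 3, 4, 4)
  echo: need (1, 3, 2, 2) fits (4, 3, 4, 4); releases (1, 0, 2, 2), pool now (5, 3, 6, 6)
  bravo: need (0, 1, 6, 2) fits (5, 3, 6, 6); releases (1, 0, 2, 1), pool now (6, 3, 8, 7)
  delta: need (3, 1, 8, 2) fits (6, 3, 8, 7); releases (2, 1, 3, 0), pool now (8, 4, 11, 7)
  alpha: need (1, 1, 3, 3) fits (8, 4, 11, 7); releases (2, 1, 0, 1), pool now (10, 5, 11, 8)
  hotel: need (1, 2, 7, 6) fits (10, 5, 11, 8); releases (2, 0, 2, 1), pool now (12, 5, 13, 9)


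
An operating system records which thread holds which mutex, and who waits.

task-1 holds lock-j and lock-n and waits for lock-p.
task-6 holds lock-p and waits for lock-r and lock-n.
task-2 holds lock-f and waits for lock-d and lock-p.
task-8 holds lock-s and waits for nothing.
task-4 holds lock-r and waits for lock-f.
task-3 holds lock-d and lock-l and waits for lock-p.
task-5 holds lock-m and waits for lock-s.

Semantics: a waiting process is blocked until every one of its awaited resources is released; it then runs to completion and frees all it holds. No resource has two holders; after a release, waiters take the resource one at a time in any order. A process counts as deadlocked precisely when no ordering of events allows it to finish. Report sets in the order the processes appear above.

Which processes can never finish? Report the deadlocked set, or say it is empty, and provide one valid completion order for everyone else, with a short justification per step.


Deadlocked: task-1, task-6, task-2, task-4 and task-3.
Key observation: the waits loop around task-1 -> task-6 -> task-1 with no way out; task-2, task-4 and task-3 are caught in further circular waits.
The rest can finish in the order task-8, task-5.
Step-by-step check:
  task-8 waits on nothing -> runs at once and releases lock-s
  task-5: everything it awaited (lock-s) is free; runs, freeing lock-m


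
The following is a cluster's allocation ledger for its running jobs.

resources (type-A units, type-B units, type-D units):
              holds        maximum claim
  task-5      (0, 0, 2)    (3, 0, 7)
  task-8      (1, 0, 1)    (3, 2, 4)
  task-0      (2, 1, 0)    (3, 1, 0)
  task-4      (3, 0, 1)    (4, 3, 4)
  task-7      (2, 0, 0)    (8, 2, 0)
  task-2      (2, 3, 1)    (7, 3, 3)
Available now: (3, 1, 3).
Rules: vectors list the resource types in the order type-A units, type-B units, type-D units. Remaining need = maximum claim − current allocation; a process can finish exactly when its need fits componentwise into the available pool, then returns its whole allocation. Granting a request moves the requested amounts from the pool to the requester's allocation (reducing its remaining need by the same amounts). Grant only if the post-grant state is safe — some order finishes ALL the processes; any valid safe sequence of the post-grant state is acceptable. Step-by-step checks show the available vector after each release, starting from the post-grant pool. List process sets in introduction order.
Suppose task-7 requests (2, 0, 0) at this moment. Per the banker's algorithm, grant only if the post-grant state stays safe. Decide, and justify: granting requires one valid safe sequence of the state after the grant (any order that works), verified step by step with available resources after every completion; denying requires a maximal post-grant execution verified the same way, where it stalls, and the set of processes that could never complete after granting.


GRANT: granting preserves safety; a valid post-grant sequence is task-0, task-8, task-7, task-2, task-4, task-5.
Key observation: the grant leaves (1, 1, 3) free — enough for task-0, whose release restarts the cascade.
Check on the post-grant state, step by step:
  pool = (1, 1, 3)
  task-0 needs (1, 0, 0) <= (1, 1, 3) -> finishes; pool += (2, 1, 0) = (3, 2, 3)
  task-8 needs (2, 2, 3) <= (3, 2, 3) -> finishes; pool += (1, 0, 1) = (4, 2, 4)
  task-7 needs (4, 2, 0) <= (4, 2, 4) -> finishes; pool += (4, 0, 0) = (8, 2, 4)
  task-2 needs (5, 0, 2) <= (8, 2, 4) -> finishes; pool += (2, 3, 1) = (10, 5, 5)
  task-4 needs (1, 3, 3) <= (10, 5, 5) -> finishes; pool += (3, 0, 1) = (13, 5, 6)
  task-5 needs (3, 0, 5) <= (13, 5, 6) -> finishes; pool += (0, 0, 2) = (13, 5, 8)


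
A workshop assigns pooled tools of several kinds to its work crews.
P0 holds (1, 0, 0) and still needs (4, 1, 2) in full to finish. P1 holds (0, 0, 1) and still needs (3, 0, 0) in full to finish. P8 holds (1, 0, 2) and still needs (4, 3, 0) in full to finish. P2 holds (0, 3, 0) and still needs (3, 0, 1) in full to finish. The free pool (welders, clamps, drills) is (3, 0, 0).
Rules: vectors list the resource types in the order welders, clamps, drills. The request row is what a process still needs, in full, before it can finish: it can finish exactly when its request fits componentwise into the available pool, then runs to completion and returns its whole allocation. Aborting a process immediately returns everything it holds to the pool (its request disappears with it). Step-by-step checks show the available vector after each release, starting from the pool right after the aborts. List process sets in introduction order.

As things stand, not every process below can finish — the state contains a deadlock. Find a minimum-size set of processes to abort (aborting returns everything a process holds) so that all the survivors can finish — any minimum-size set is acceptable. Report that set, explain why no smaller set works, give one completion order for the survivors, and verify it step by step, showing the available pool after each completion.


Abort P8.
Key observation: the deadlocked P0 becomes finishable only because P8 released (1, 0, 2); it completes at step 2 below.
No smaller set exists: with zero aborts the deadlock remains.
The survivors complete as P2, P0, P1. Check, step by step (starting from the post-abort pool):
  pool = (4, 0, 2)
  P2: need (3, 0, 1) fits (4, 0, 2); releases (0, 3, 0), pool now (4, 3, 2)
  P0: need (4, 1, 2) fits (4, 3, 2); releases (1, 0, 0), pool now (5, 3, 2)
  P1: need (3, 0, 0) fits (5, 3, 2); releases (0, 0, 1), pool now (5, 3, 3)


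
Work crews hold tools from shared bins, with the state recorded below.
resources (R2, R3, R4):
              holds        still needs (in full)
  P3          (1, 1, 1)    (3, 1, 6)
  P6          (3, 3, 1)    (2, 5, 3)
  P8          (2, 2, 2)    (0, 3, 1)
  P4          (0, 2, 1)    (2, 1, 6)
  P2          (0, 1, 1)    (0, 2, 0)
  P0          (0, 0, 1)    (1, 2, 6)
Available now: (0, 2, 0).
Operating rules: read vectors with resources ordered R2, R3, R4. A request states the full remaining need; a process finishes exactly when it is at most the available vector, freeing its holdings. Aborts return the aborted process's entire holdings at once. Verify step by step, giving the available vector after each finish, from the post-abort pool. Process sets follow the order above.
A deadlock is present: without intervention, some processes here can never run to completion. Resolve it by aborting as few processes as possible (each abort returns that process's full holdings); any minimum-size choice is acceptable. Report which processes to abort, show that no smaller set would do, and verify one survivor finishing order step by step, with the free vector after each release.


Minimum abort set: P3 and P4.
Key observation: before aborting P3 and P4, P0 was permanently blocked — no order could ever run it; afterwards it completes at step 4.
Why nothing smaller works — every single abort fails: P3 alone leaves P4 blocked (short on R4); P6 alone leaves P3 blocked (short on R4); P8 alone leaves P3 blocked (short on R4); P4 alone leaves P3 blocked (short on R4); P2 alone leaves P3 blocked (short on R4); P0 alone leaves P3 blocked (short on R4).
One survivor order: P8, P2, P6, P0. Check, step by step (post-abort pool first):
  pool = (1, 5, 2)
  P8 needs (0, 3, 1) <= (1, 5, 2) -> finishes; pool += (2, 2, 2) = (3, 7, 4)
  P2 needs (0, 2, 0) <= (3, 7, 4) -> finishes; pool += (0, 1, 1) = (3, 8, 5)
  P6 needs (2, 5, 3) <= (3, 8, 5) -> finishes; pool += (3, 3, 1) = (6, 11, 6)
  P0 needs (1, 2, 6) <= (6, 11, 6) -> finishes; pool += (0, 0, 1) = (6, 11, 7)


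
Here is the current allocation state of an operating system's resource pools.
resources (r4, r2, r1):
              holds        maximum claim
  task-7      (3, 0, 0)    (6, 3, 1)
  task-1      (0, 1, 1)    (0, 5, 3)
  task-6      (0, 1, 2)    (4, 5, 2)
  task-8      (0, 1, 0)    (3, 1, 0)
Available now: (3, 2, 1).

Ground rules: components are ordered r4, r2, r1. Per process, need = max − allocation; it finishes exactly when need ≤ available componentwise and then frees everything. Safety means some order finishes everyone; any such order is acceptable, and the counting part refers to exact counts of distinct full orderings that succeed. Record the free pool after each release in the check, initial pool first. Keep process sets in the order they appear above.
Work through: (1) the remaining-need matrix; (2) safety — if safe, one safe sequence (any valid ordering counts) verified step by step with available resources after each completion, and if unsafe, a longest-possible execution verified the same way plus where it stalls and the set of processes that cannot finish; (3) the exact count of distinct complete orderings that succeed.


(1) Remaining need (order r4, r2, r1):
  task-7: (3, 3, 1)
  task-1: (0, 4, 2)
  task-6: (4, 4, 0)
  task-8: (3, 0, 0)
(2) UNSAFE — no complete ordering exists.
Key observation: the wall is r2: completing task-8, task-7 brings the pool only to (6, 3, 1), and all the rest need more.
Going as far as possible: task-8, task-7; after that, nothing fits. Step-by-step check:
  pool = (3, 2, 1)
  run task-8 (needs (3, 0, 0), free (3, 2, 1)); after release of (0, 1, 0) the pool is (3, 3, 1)
  run task-7 (needs (3, 3, 1), free (3, 3, 1)); after release of (3, 0, 0) the pool is (6, 3, 1)
  blocked: task-1 wants (0, 4, 2), pool (6, 3, 1) — not enough r2 and r1
  blocked: task-6 wants (4, 4, 0), pool (6, 3, 1) — not enough r2
Never able to finish: task-1 and task-6.
(3) Exactly 0 of the possible complete orderings are safe sequences.
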